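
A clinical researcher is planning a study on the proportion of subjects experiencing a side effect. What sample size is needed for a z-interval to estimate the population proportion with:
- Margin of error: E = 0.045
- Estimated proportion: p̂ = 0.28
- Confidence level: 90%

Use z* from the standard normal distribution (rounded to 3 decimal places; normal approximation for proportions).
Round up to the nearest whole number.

Using z* for proportion z-interval (normal approximation).

For 90% confidence, z* = 1.645 (from standard normal table)

Sample size formula for proportion z-interval: n = z*²p̂(1-p̂)/E²

n = 1.645² × 0.28 × 0.72 / 0.045²
  = 2.706025 × 0.2016 / 0.002025
  = 269.3998

Round up to the nearest whole number: n = 270

270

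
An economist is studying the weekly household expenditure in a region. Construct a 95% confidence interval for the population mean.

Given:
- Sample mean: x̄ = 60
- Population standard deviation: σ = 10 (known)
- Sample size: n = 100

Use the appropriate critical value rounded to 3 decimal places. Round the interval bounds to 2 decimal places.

The population standard deviation σ is known, so use a z-interval (standard normal critical value).

For 95% confidence, z* = 1.96 (from standard normal table)

Standard error: SE = σ/√n = 10/√100 = 1.000000

Margin of error: E = z* × SE = 1.96 × 1.000000 = 1.9600

Z-interval: x̄ ± E = 60 ± 1.9600 = (58.0400, 61.9600)

Rounded to 2 decimal places:

(58.04, 61.96)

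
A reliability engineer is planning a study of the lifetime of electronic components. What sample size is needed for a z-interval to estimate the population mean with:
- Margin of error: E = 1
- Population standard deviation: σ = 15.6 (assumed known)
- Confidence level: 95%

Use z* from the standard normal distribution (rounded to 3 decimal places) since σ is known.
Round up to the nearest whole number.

Using z* since population σ is known (z-interval formula).

For 95% confidence, z* = 1.96 (from standard normal table)

Sample size formula for z-interval: n = (z*σ/E)²

n = (1.96 × 15.6 / 1)²
  = (30.576000)²
  = 934.8918

Round up to the nearest whole number: n = 935

935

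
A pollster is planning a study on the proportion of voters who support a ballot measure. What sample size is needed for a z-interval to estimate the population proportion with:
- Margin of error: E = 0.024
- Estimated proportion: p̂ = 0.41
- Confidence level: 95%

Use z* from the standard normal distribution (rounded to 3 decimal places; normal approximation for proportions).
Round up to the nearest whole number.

Using z* for proportion z-interval (normal approximation).

For 95% confidence, z* = 1.96 (from standard normal table)

Sample size formula for proportion z-interval: n = z*²p̂(1-p̂)/E²

n = 1.96² × 0.41 × 0.59 / 0.024²
  = 3.8416 × 0.2419 / 0.000576
  = 1613.3386

Round up to the nearest whole number: n = 1614

1614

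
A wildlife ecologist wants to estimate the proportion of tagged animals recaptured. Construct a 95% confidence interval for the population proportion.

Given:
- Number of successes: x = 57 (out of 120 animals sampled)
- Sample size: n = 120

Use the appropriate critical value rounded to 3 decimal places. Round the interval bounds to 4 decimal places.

Sample proportion: p̂ = 57/120 = 0.475000

Check conditions for normal approximation:
  np̂ = 57 ≥ 10 ✓
  n(1-p̂) = 63 ≥ 10 ✓

The sample is large enough, so use a z-interval (normal approximation) for the proportion.

For 95% confidence, z* = 1.96 (from standard normal table)

Standard error: SE = √(p̂(1-p̂)/n) = √(0.475000×0.525000/120) = 0.04558646

Margin of error: E = z* × SE = 1.96 × 0.04558646 = 0.089349

Z-interval: p̂ ± E = 0.475000 ± 0.089349 = (0.385651, 0.564349)

Rounded to 4 decimal places:

(0.3857, 0.5643)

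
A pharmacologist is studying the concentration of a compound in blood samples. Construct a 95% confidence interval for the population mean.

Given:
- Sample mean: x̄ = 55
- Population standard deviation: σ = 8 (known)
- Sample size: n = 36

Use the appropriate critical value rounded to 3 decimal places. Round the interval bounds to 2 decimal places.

The population standard deviation σ is known, so use a z-interval (standard normal critical value).

For 95% confidence, z* = 1.96 (from standard normal table)

Standard error: SE = σ/√n = 8/√36 = 1.333333

Margin of error: E = z* × SE = 1.96 × 1.333333 = 2.6133

Z-interval: x̄ ± E = 55 ± 2.6133 = (52.3867, 57.6133)

Rounded to 2 decimal places:

(52.39, 57.61)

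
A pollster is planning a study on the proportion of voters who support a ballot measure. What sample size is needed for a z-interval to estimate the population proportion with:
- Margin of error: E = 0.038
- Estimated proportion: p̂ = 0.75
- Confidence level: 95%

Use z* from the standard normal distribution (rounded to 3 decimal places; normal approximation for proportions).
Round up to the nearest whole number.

Using z* for proportion z-interval (normal approximation).

For 95% confidence, z* = 1.96 (from standard normal table)

Sample size formula for proportion z-interval: n = z*²p̂(1-p̂)/E²

n = 1.96² × 0.75 × 0.25 / 0.038²
  = 3.8416 × 0.1875 / 0.001444
  = 498.8227

Round up to the nearest whole number: n = 499

499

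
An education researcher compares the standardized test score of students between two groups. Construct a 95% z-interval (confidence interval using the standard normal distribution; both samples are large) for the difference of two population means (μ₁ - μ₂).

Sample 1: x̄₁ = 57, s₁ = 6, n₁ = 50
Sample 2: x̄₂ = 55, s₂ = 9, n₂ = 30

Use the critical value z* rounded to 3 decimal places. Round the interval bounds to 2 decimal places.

Both samples are large (n₁ = 50 ≥ 30, n₂ = 30 ≥ 30), so a z-interval for the difference of means applies.

Point estimate: x̄₁ - x̄₂ = 57 - 55 = 2

Standard error: SE = √(s₁²/n₁ + s₂²/n₂)
= √(6²/50 + 9²/30)
= √(0.720000 + 2.700000)
= 1.849324

For 95% confidence, z* = 1.96 (from standard normal table)
Margin of error: E = z* × SE = 1.96 × 1.849324 = 3.6247

Z-interval: (x̄₁ - x̄₂) ± E = 2 ± 3.6247 = (-1.6247, 5.6247)

Rounded to 2 decimal places:

(-1.62, 5.62)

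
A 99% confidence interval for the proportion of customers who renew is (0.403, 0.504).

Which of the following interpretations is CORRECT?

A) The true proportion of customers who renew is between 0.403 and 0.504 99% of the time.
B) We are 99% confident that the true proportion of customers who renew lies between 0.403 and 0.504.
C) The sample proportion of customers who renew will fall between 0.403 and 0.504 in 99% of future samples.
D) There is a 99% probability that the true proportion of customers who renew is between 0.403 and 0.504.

A confidence interval represents our confidence in the procedure, not a probability statement about the parameter.

Key concept: If we repeated this sampling process many times and computed a 99% CI each time, about 99% of those intervals would contain the true population parameter.

For this specific interval (0.403, 0.504):
- Midpoint (point estimate): 0.4535
- Margin of error: 0.0505

The correct interpretation is the one stating confidence that the true parameter lies in the interval — option B.

B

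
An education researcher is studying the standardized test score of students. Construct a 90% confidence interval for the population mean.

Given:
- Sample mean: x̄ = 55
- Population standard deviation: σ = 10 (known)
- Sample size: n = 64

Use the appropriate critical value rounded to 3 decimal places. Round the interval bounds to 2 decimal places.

The population standard deviation σ is known, so use a z-interval (standard normal critical value).

For 90% confidence, z* = 1.645 (from standard normal table)

Standard error: SE = σ/√n = 10/√64 = 1.250000

Margin of error: E = z* × SE = 1.645 × 1.250000 = 2.0562

Z-interval: x̄ ± E = 55 ± 2.0562 = (52.9438, 57.0562)

Rounded to 2 decimal places:

(52.94, 57.06)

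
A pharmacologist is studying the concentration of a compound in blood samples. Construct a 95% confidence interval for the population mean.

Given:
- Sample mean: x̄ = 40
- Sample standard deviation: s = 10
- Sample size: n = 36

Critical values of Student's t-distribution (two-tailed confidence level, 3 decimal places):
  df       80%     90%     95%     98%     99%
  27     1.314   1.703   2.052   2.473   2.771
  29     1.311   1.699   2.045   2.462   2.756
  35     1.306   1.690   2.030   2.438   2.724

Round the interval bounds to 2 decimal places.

The population standard deviation σ is unknown (only the sample standard deviation s is given), so use a t-interval with df = n - 1 = 36 - 1 = 35.

For 95% confidence with df = 35, t* = 2.030 (from t-table)

Standard error: SE = s/√n = 10/√36 = 1.666667

Margin of error: E = t* × SE = 2.030 × 1.666667 = 3.3833

T-interval: x̄ ± E = 40 ± 3.3833 = (36.6167, 43.3833)

Rounded to 2 decimal places:

(36.62, 43.38)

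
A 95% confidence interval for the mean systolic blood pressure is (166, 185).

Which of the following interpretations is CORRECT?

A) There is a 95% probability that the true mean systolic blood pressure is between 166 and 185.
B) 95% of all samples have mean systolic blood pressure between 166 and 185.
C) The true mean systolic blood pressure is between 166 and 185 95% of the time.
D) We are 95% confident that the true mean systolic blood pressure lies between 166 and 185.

A confidence interval represents our confidence in the procedure, not a probability statement about the parameter.

Key concept: If we repeated this sampling process many times and computed a 95% CI each time, about 95% of those intervals would contain the true population parameter.

For this specific interval (166, 185):
- Midpoint (point estimate): 175.5
- Margin of error: 9.5

The correct interpretation is the one stating confidence that the true parameter lies in the interval — option D.

D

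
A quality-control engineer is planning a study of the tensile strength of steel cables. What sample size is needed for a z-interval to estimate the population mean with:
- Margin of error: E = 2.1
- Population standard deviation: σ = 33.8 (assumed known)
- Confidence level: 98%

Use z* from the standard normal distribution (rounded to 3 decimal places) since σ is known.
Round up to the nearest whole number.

Using z* since population σ is known (z-interval formula).

For 98% confidence, z* = 2.326 (from standard normal table)

Sample size formula for z-interval: n = (z*σ/E)²

n = (2.326 × 33.8 / 2.1)²
  = (37.437524)²
  = 1401.5682

Round up to the nearest whole number: n = 1402

1402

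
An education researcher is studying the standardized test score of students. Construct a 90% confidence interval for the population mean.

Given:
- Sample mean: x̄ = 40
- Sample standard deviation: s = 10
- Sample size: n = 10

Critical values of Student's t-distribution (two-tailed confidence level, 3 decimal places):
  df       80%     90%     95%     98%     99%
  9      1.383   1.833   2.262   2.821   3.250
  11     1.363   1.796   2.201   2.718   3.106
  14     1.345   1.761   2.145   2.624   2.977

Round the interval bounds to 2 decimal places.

The population standard deviation σ is unknown (only the sample standard deviation s is given), so use a t-interval with df = n - 1 = 10 - 1 = 9.

For 90% confidence with df = 9, t* = 1.833 (from t-table)

Standard error: SE = s/√n = 10/√10 = 3.162278

Margin of error: E = t* × SE = 1.833 × 3.162278 = 5.7965

T-interval: x̄ ± E = 40 ± 5.7965 = (34.2035, 45.7965)

Rounded to 2 decimal places:

(34.20, 45.80)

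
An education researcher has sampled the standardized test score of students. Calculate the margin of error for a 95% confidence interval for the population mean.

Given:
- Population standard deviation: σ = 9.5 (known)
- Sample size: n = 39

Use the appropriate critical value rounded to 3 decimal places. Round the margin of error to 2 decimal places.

The population standard deviation σ is known, so use the z-interval margin of error formula.

For 95% confidence, z* = 1.96 (from standard normal table)

Margin of error formula for z-interval: E = z* × σ/√n

E = 1.96 × 9.5/√39
  = 1.96 × 1.521217
  = 2.9816

Rounded to 2 decimal places:

2.98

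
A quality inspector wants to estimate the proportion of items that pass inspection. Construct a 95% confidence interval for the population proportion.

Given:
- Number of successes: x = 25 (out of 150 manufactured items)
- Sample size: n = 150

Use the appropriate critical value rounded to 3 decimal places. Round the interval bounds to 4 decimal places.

Sample proportion: p̂ = 25/150 = 0.166667

Check conditions for normal approximation:
  np̂ = 25 ≥ 10 ✓
  n(1-p̂) = 125 ≥ 10 ✓

The sample is large enough, so use a z-interval (normal approximation) for the proportion.

For 95% confidence, z* = 1.96 (from standard normal table)

Standard error: SE = √(p̂(1-p̂)/n) = √(0.166667×0.833333/150) = 0.03042903

Margin of error: E = z* × SE = 1.96 × 0.03042903 = 0.059641

Z-interval: p̂ ± E = 0.166667 ± 0.059641 = (0.107026, 0.226308)

Rounded to 4 decimal places:

(0.1070, 0.2263)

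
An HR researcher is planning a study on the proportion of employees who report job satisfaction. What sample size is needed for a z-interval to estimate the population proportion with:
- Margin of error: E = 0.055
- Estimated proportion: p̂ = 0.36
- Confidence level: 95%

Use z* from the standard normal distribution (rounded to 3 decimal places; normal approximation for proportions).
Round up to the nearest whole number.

Using z* for proportion z-interval (normal approximation).

For 95% confidence, z* = 1.96 (from standard normal table)

Sample size formula for proportion z-interval: n = z*²p̂(1-p̂)/E²

n = 1.96² × 0.36 × 0.64 / 0.055²
  = 3.8416 × 0.2304 / 0.003025
  = 292.5966

Round up to the nearest whole number: n = 293

293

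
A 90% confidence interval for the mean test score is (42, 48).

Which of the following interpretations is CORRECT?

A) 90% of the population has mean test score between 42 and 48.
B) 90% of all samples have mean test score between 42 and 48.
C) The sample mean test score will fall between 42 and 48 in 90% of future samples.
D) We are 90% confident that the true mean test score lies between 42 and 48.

A confidence interval represents our confidence in the procedure, not a probability statement about the parameter.

Key concept: If we repeated this sampling process many times and computed a 90% CI each time, about 90% of those intervals would contain the true population parameter.

For this specific interval (42, 48):
- Midpoint (point estimate): 45
- Margin of error: 3

The correct interpretation is the one stating confidence that the true parameter lies in the interval — option D.

D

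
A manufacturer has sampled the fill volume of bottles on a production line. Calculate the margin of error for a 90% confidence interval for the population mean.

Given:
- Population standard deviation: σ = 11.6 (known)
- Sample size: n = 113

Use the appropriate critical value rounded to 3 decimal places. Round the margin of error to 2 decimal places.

The population standard deviation σ is known, so use the z-interval margin of error formula.

For 90% confidence, z* = 1.645 (from standard normal table)

Margin of error formula for z-interval: E = z* × σ/√n

E = 1.645 × 11.6/√113
  = 1.645 × 1.091236
  = 1.7951

Rounded to 2 decimal places:

1.80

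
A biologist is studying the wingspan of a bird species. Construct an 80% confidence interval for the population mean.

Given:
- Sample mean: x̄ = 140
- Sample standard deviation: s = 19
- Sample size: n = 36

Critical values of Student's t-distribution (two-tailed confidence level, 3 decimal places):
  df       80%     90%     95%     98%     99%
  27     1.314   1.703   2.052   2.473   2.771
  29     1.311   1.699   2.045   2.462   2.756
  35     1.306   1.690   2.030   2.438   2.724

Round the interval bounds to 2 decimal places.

The population standard deviation σ is unknown (only the sample standard deviation s is given), so use a t-interval with df = n - 1 = 36 - 1 = 35.

For 80% confidence with df = 35, t* = 1.306 (from t-table)

Standard error: SE = s/√n = 19/√36 = 3.166667

Margin of error: E = t* × SE = 1.306 × 3.166667 = 4.1357

T-interval: x̄ ± E = 140 ± 4.1357 = (135.8643, 144.1357)

Rounded to 2 decimal places:

(135.86, 144.14)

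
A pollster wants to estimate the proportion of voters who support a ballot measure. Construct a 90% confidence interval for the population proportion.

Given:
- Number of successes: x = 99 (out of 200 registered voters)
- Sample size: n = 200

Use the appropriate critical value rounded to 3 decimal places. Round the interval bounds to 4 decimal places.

Sample proportion: p̂ = 99/200 = 0.495000

Check conditions for normal approximation:
  np̂ = 99 ≥ 10 ✓
  n(1-p̂) = 101 ≥ 10 ✓

The sample is large enough, so use a z-interval (normal approximation) for the proportion.

For 90% confidence, z* = 1.645 (from standard normal table)

Standard error: SE = √(p̂(1-p̂)/n) = √(0.495000×0.505000/200) = 0.03535357

Margin of error: E = z* × SE = 1.645 × 0.03535357 = 0.058157

Z-interval: p̂ ± E = 0.495000 ± 0.058157 = (0.436843, 0.553157)

Rounded to 4 decimal places:

(0.4368, 0.5532)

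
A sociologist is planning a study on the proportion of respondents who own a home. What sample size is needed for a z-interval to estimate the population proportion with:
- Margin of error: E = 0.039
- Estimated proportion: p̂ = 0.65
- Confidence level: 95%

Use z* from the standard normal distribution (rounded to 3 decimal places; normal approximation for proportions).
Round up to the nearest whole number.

Using z* for proportion z-interval (normal approximation).

For 95% confidence, z* = 1.96 (from standard normal table)

Sample size formula for proportion z-interval: n = z*²p̂(1-p̂)/E²

n = 1.96² × 0.65 × 0.35 / 0.039²
  = 3.8416 × 0.2275 / 0.001521
  = 574.5983

Round up to the nearest whole number: n = 575

575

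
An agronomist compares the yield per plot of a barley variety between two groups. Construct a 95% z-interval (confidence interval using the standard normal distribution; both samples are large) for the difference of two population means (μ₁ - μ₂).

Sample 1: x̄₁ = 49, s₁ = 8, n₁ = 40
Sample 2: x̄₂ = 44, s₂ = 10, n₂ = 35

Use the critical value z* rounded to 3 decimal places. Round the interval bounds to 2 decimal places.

Both samples are large (n₁ = 40 ≥ 30, n₂ = 35 ≥ 30), so a z-interval for the difference of means applies.

Point estimate: x̄₁ - x̄₂ = 49 - 44 = 5

Standard error: SE = √(s₁²/n₁ + s₂²/n₂)
= √(8²/40 + 10²/35)
= √(1.600000 + 2.857143)
= 2.111195

For 95% confidence, z* = 1.96 (from standard normal table)
Margin of error: E = z* × SE = 1.96 × 2.111195 = 4.1379

Z-interval: (x̄₁ - x̄₂) ± E = 5 ± 4.1379 = (0.8621, 9.1379)

Rounded to 2 decimal places:

(0.86, 9.14)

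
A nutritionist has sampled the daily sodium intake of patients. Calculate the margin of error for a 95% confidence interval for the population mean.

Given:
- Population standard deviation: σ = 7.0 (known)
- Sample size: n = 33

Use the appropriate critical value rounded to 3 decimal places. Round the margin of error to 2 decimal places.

The population standard deviation σ is known, so use the z-interval margin of error formula.

For 95% confidence, z* = 1.96 (from standard normal table)

Margin of error formula for z-interval: E = z* × σ/√n

E = 1.96 × 7.0/√33
  = 1.96 × 1.218544
  = 2.3883

Rounded to 2 decimal places:

2.39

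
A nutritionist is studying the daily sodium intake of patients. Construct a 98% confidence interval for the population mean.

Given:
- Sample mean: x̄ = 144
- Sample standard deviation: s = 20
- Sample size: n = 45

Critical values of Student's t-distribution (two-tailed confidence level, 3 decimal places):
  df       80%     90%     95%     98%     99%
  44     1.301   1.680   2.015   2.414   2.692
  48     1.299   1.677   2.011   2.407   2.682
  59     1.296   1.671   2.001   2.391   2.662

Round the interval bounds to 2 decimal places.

The population standard deviation σ is unknown (only the sample standard deviation s is given), so use a t-interval with df = n - 1 = 45 - 1 = 44.

For 98% confidence with df = 44, t* = 2.414 (from t-table)

Standard error: SE = s/√n = 20/√45 = 2.981424

Margin of error: E = t* × SE = 2.414 × 2.981424 = 7.1972

T-interval: x̄ ± E = 144 ± 7.1972 = (136.8028, 151.1972)

Rounded to 2 decimal places:

(136.80, 151.20)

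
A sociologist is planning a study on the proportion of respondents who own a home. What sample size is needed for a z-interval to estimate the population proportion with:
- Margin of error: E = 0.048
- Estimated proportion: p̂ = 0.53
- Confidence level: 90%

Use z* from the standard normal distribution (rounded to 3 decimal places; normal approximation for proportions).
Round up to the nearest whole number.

Using z* for proportion z-interval (normal approximation).

For 90% confidence, z* = 1.645 (from standard normal table)

Sample size formula for proportion z-interval: n = z*²p̂(1-p̂)/E²

n = 1.645² × 0.53 × 0.47 / 0.048²
  = 2.706025 × 0.2491 / 0.002304
  = 292.5655

Round up to the nearest whole number: n = 293

293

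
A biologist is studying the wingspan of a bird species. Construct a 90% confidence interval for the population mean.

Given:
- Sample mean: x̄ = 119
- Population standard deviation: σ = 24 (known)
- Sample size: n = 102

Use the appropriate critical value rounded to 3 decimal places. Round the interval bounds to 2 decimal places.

The population standard deviation σ is known, so use a z-interval (standard normal critical value).

For 90% confidence, z* = 1.645 (from standard normal table)

Standard error: SE = σ/√n = 24/√102 = 2.376354

Margin of error: E = z* × SE = 1.645 × 2.376354 = 3.9091

Z-interval: x̄ ± E = 119 ± 3.9091 = (115.0909, 122.9091)

Rounded to 2 decimal places:

(115.09, 122.91)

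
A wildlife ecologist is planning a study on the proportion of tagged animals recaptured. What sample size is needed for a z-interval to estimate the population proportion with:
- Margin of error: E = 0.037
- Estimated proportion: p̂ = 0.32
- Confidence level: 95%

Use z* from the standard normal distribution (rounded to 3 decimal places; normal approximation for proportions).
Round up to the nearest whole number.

Using z* for proportion z-interval (normal approximation).

For 95% confidence, z* = 1.96 (from standard normal table)

Sample size formula for proportion z-interval: n = z*²p̂(1-p̂)/E²

n = 1.96² × 0.32 × 0.68 / 0.037²
  = 3.8416 × 0.2176 / 0.001369
  = 610.6152

Round up to the nearest whole number: n = 611

611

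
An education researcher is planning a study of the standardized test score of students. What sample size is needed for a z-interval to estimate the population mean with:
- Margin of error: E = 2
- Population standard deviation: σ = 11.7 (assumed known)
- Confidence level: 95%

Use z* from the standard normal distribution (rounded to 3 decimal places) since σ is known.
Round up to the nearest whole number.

Using z* since population σ is known (z-interval formula).

For 95% confidence, z* = 1.96 (from standard normal table)

Sample size formula for z-interval: n = (z*σ/E)²

n = (1.96 × 11.7 / 2)²
  = (11.466000)²
  = 131.4692

Round up to the nearest whole number: n = 132

132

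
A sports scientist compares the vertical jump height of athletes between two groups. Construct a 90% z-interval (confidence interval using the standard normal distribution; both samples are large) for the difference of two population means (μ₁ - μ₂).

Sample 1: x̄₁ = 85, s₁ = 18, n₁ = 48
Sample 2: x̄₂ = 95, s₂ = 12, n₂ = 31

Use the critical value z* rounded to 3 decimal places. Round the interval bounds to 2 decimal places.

Both samples are large (n₁ = 48 ≥ 30, n₂ = 31 ≥ 30), so a z-interval for the difference of means applies.

Point estimate: x̄₁ - x̄₂ = 85 - 95 = -10

Standard error: SE = √(s₁²/n₁ + s₂²/n₂)
= √(18²/48 + 12²/31)
= √(6.750000 + 4.645161)
= 3.375672

For 90% confidence, z* = 1.645 (from standard normal table)
Margin of error: E = z* × SE = 1.645 × 3.375672 = 5.5530

Z-interval: (x̄₁ - x̄₂) ± E = -10 ± 5.5530 = (-15.5530, -4.4470)

Rounded to 2 decimal places:

(-15.55, -4.45)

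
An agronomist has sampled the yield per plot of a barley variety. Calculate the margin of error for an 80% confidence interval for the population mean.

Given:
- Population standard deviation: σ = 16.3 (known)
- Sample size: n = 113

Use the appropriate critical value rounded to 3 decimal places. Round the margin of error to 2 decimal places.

The population standard deviation σ is known, so use the z-interval margin of error formula.

For 80% confidence, z* = 1.282 (from standard normal table)

Margin of error formula for z-interval: E = z* × σ/√n

E = 1.282 × 16.3/√113
  = 1.282 × 1.533375
  = 1.9658

Rounded to 2 decimal places:

1.97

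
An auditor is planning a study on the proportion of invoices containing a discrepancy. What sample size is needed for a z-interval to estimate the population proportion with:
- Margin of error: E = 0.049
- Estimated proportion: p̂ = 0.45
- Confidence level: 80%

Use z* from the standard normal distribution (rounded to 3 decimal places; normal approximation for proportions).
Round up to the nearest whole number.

Using z* for proportion z-interval (normal approximation).

For 80% confidence, z* = 1.282 (from standard normal table)

Sample size formula for proportion z-interval: n = z*²p̂(1-p̂)/E²

n = 1.282² × 0.45 × 0.55 / 0.049²
  = 1.643524 × 0.2475 / 0.002401
  = 169.4178

Round up to the nearest whole number: n = 170

170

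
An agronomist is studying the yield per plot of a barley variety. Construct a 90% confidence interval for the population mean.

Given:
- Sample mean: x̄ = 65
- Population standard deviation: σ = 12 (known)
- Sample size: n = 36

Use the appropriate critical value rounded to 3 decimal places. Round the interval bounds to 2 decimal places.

The population standard deviation σ is known, so use a z-interval (standard normal critical value).

For 90% confidence, z* = 1.645 (from standard normal table)

Standard error: SE = σ/√n = 12/√36 = 2.000000

Margin of error: E = z* × SE = 1.645 × 2.000000 = 3.2900

Z-interval: x̄ ± E = 65 ± 3.2900 = (61.7100, 68.2900)

Rounded to 2 decimal places:

(61.71, 68.29)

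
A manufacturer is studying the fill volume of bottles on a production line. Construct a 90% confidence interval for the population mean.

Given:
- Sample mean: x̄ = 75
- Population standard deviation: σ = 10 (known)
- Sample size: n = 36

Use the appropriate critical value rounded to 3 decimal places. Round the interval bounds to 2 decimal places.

The population standard deviation σ is known, so use a z-interval (standard normal critical value).

For 90% confidence, z* = 1.645 (from standard normal table)

Standard error: SE = σ/√n = 10/√36 = 1.666667

Margin of error: E = z* × SE = 1.645 × 1.666667 = 2.7417

Z-interval: x̄ ± E = 75 ± 2.7417 = (72.2583, 77.7417)

Rounded to 2 decimal places:

(72.26, 77.74)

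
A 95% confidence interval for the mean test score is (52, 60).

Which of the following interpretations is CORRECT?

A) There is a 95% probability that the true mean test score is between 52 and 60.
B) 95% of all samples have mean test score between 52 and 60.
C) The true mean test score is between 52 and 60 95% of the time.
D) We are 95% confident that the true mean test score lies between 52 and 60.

A confidence interval represents our confidence in the procedure, not a probability statement about the parameter.

Key concept: If we repeated this sampling process many times and computed a 95% CI each time, about 95% of those intervals would contain the true population parameter.

For this specific interval (52, 60):
- Midpoint (point estimate): 56
- Margin of error: 4

The correct interpretation is the one stating confidence that the true parameter lies in the interval — option D.

D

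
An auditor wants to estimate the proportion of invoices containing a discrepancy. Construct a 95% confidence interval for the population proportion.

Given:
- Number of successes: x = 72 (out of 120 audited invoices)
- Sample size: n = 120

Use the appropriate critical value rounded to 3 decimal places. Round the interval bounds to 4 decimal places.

Sample proportion: p̂ = 72/120 = 0.600000

Check conditions for normal approximation:
  np̂ = 72 ≥ 10 ✓
  n(1-p̂) = 48 ≥ 10 ✓

The sample is large enough, so use a z-interval (normal approximation) for the proportion.

For 95% confidence, z* = 1.96 (from standard normal table)

Standard error: SE = √(p̂(1-p̂)/n) = √(0.600000×0.400000/120) = 0.04472136

Margin of error: E = z* × SE = 1.96 × 0.04472136 = 0.087654

Z-interval: p̂ ± E = 0.600000 ± 0.087654 = (0.512346, 0.687654)

Rounded to 4 decimal places:

(0.5123, 0.6877)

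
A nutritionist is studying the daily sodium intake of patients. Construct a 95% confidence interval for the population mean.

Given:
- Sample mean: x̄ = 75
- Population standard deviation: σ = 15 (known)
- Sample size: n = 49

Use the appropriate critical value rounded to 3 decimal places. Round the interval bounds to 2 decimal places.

The population standard deviation σ is known, so use a z-interval (standard normal critical value).

For 95% confidence, z* = 1.96 (from standard normal table)

Standard error: SE = σ/√n = 15/√49 = 2.142857

Margin of error: E = z* × SE = 1.96 × 2.142857 = 4.2000

Z-interval: x̄ ± E = 75 ± 4.2000 = (70.8000, 79.2000)

Rounded to 2 decimal places:

(70.80, 79.20)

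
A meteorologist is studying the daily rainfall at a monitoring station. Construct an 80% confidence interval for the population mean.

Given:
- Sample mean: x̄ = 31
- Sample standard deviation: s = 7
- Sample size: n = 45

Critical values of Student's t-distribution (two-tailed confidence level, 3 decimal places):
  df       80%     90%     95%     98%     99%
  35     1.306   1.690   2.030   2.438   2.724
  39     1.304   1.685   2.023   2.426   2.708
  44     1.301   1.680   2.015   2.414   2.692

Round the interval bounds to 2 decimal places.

The population standard deviation σ is unknown (only the sample standard deviation s is given), so use a t-interval with df = n - 1 = 45 - 1 = 44.

For 80% confidence with df = 44, t* = 1.301 (from t-table)

Standard error: SE = s/√n = 7/√45 = 1.043498

Margin of error: E = t* × SE = 1.301 × 1.043498 = 1.3576

T-interval: x̄ ± E = 31 ± 1.3576 = (29.6424, 32.3576)

Rounded to 2 decimal places:

(29.64, 32.36)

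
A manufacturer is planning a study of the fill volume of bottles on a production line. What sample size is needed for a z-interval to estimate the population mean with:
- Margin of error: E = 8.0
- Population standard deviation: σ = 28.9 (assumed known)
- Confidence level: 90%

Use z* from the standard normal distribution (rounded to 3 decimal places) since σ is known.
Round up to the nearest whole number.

Using z* since population σ is known (z-interval formula).

For 90% confidence, z* = 1.645 (from standard normal table)

Sample size formula for z-interval: n = (z*σ/E)²

n = (1.645 × 28.9 / 8.0)²
  = (5.942563)²
  = 35.3140

Round up to the nearest whole number: n = 36

36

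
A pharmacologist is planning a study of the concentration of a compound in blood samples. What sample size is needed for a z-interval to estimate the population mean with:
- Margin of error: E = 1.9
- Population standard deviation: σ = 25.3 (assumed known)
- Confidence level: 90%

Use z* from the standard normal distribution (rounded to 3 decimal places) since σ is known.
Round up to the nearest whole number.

Using z* since population σ is known (z-interval formula).

For 90% confidence, z* = 1.645 (from standard normal table)

Sample size formula for z-interval: n = (z*σ/E)²

n = (1.645 × 25.3 / 1.9)²
  = (21.904474)²
  = 479.8060

Round up to the nearest whole number: n = 480

480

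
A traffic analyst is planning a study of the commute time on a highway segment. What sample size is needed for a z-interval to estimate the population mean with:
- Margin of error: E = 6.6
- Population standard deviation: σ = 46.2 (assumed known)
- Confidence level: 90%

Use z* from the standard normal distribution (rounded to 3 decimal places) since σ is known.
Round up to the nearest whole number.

Using z* since population σ is known (z-interval formula).

For 90% confidence, z* = 1.645 (from standard normal table)

Sample size formula for z-interval: n = (z*σ/E)²

n = (1.645 × 46.2 / 6.6)²
  = (11.515000)²
  = 132.5952

Round up to the nearest whole number: n = 133

133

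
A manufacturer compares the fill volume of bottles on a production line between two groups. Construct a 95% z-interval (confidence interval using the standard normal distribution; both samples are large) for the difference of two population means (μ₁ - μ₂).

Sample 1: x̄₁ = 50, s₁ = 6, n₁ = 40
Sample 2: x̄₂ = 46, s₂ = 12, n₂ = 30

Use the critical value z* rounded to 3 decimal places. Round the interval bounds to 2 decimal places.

Both samples are large (n₁ = 40 ≥ 30, n₂ = 30 ≥ 30), so a z-interval for the difference of means applies.

Point estimate: x̄₁ - x̄₂ = 50 - 46 = 4

Standard error: SE = √(s₁²/n₁ + s₂²/n₂)
= √(6²/40 + 12²/30)
= √(0.900000 + 4.800000)
= 2.387467

For 95% confidence, z* = 1.96 (from standard normal table)
Margin of error: E = z* × SE = 1.96 × 2.387467 = 4.6794

Z-interval: (x̄₁ - x̄₂) ± E = 4 ± 4.6794 = (-0.6794, 8.6794)

Rounded to 2 decimal places:

(-0.68, 8.68)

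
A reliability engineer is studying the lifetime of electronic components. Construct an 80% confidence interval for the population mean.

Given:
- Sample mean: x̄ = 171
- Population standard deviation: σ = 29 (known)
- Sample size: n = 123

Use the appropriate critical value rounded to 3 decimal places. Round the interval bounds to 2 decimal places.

The population standard deviation σ is known, so use a z-interval (standard normal critical value).

For 80% confidence, z* = 1.282 (from standard normal table)

Standard error: SE = σ/√n = 29/√123 = 2.614842

Margin of error: E = z* × SE = 1.282 × 2.614842 = 3.3522

Z-interval: x̄ ± E = 171 ± 3.3522 = (167.6478, 174.3522)

Rounded to 2 decimal places:

(167.65, 174.35)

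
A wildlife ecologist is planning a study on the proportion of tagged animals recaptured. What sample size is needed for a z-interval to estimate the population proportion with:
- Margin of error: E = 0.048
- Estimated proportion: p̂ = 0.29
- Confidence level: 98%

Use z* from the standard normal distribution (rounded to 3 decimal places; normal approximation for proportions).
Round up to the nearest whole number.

Using z* for proportion z-interval (normal approximation).

For 98% confidence, z* = 2.326 (from standard normal table)

Sample size formula for proportion z-interval: n = z*²p̂(1-p̂)/E²

n = 2.326² × 0.29 × 0.71 / 0.048²
  = 5.410276 × 0.2059 / 0.002304
  = 483.4965

Round up to the nearest whole number: n = 484

484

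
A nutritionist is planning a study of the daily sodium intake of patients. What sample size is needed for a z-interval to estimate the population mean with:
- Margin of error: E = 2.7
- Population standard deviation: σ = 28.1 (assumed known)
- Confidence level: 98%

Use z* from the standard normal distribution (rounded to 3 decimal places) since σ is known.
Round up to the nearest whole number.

Using z* since population σ is known (z-interval formula).

For 98% confidence, z* = 2.326 (from standard normal table)

Sample size formula for z-interval: n = (z*σ/E)²

n = (2.326 × 28.1 / 2.7)²
  = (24.207630)²
  = 586.0093

Round up to the nearest whole number: n = 587

587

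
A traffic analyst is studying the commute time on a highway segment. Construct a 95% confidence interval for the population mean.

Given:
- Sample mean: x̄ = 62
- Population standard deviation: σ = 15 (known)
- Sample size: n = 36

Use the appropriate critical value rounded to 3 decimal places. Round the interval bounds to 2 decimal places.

The population standard deviation σ is known, so use a z-interval (standard normal critical value).

For 95% confidence, z* = 1.96 (from standard normal table)

Standard error: SE = σ/√n = 15/√36 = 2.500000

Margin of error: E = z* × SE = 1.96 × 2.500000 = 4.9000

Z-interval: x̄ ± E = 62 ± 4.9000 = (57.1000, 66.9000)

Rounded to 2 decimal places:

(57.10, 66.90)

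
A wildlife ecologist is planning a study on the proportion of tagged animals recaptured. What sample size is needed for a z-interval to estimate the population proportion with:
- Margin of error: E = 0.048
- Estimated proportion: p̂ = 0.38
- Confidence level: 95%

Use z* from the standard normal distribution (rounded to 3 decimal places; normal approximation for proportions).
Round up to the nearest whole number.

Using z* for proportion z-interval (normal approximation).

For 95% confidence, z* = 1.96 (from standard normal table)

Sample size formula for proportion z-interval: n = z*²p̂(1-p̂)/E²

n = 1.96² × 0.38 × 0.62 / 0.048²
  = 3.8416 × 0.2356 / 0.002304
  = 392.8303

Round up to the nearest whole number: n = 393

393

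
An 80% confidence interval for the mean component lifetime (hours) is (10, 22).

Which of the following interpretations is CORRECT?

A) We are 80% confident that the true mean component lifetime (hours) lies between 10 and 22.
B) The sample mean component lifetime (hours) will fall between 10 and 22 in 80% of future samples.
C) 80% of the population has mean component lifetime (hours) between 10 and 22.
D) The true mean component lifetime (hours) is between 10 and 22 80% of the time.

A confidence interval represents our confidence in the procedure, not a probability statement about the parameter.

Key concept: If we repeated this sampling process many times and computed an 80% CI each time, about 80% of those intervals would contain the true population parameter.

For this specific interval (10, 22):
- Midpoint (point estimate): 16
- Margin of error: 6

The correct interpretation is the one stating confidence that the true parameter lies in the interval — option A.

A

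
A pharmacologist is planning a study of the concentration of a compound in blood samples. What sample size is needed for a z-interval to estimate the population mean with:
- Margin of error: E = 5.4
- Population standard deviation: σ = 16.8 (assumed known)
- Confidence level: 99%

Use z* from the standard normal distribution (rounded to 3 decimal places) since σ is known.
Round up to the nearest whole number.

Using z* since population σ is known (z-interval formula).

For 99% confidence, z* = 2.576 (from standard normal table)

Sample size formula for z-interval: n = (z*σ/E)²

n = (2.576 × 16.8 / 5.4)²
  = (8.014222)²
  = 64.2278

Round up to the nearest whole number: n = 65

65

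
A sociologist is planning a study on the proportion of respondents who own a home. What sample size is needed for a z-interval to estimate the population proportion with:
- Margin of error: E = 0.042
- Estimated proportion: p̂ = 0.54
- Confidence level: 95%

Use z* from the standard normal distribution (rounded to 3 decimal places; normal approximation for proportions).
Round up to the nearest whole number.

Using z* for proportion z-interval (normal approximation).

For 95% confidence, z* = 1.96 (from standard normal table)

Sample size formula for proportion z-interval: n = z*²p̂(1-p̂)/E²

n = 1.96² × 0.54 × 0.46 / 0.042²
  = 3.8416 × 0.2484 / 0.001764
  = 540.9600

Round up to the nearest whole number: n = 541

541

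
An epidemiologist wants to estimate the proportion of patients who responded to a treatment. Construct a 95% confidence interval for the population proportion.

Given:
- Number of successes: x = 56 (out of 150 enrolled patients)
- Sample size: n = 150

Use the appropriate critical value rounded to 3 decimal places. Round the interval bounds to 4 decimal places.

Sample proportion: p̂ = 56/150 = 0.373333

Check conditions for normal approximation:
  np̂ = 56 ≥ 10 ✓
  n(1-p̂) = 94 ≥ 10 ✓

The sample is large enough, so use a z-interval (normal approximation) for the proportion.

For 95% confidence, z* = 1.96 (from standard normal table)

Standard error: SE = √(p̂(1-p̂)/n) = √(0.373333×0.626667/150) = 0.03949308

Margin of error: E = z* × SE = 1.96 × 0.03949308 = 0.077406

Z-interval: p̂ ± E = 0.373333 ± 0.077406 = (0.295927, 0.450740)

Rounded to 4 decimal places:

(0.2959, 0.4507)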